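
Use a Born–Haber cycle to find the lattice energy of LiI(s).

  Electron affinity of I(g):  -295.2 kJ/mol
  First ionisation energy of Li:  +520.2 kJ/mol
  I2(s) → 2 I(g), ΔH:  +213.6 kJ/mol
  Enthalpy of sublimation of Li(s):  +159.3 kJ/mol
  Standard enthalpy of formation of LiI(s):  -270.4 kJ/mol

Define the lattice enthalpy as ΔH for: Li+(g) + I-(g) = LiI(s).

U = -761.5 kJ/mol

ΔHf° = 1·ΔHsub + 1·(ΣIE) + 1/2·D(I2) + 1·EA + U
-270.4 = 1·(+159.3) + 1·(+520.2) + 1/2·(+213.6) + 1·(-295.2) + U
U = -270.4 − (+491.1) = -761.5 kJ/mol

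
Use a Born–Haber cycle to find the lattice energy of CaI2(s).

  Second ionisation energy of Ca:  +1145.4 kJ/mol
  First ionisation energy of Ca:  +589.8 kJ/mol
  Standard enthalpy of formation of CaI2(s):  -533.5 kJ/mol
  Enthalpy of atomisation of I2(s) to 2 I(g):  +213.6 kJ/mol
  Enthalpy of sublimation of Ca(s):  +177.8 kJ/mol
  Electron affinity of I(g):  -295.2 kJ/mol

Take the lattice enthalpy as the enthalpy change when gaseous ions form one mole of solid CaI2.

ΔHf° = 1·ΔHsub + 1·(ΣIE) + 1·D(I2) + 2·EA + U
-533.5 = 1·(+177.8) + 1·(+1735.2) + 1·(+213.6) + 2·(-295.2) + U
U = -533.5 − (+1536.2) = -2069.7 kJ/mol

U = -2069.7 kJ/mol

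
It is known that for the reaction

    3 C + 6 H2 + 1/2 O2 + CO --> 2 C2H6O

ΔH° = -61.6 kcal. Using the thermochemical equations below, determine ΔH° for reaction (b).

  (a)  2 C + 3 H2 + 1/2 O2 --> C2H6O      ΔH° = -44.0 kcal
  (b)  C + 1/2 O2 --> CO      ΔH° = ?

(a) × 2 (scale by 2 for the 2 C2H6O): (2)·(-44.0) = -88.0 kcal
(b) reversed (reverse to put CO on the reactant side): contributes −x
-61.6 = (-88.0) − x
x = (-61.6 − (-88.0)) / (-1) = -26.4 kcal

ΔH° = -26.4 kcal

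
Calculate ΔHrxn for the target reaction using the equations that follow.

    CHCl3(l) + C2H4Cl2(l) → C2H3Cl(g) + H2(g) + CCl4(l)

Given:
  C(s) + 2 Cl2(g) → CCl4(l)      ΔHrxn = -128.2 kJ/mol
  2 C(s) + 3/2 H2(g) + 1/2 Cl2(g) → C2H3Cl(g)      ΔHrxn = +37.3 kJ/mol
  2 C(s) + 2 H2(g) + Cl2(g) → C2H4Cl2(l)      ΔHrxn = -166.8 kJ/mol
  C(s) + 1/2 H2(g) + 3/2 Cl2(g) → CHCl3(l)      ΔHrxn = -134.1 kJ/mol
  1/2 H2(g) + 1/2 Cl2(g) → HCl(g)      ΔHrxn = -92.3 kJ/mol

equation 1 as written (CCl4(l) already on the product side): -128.2 kJ/mol
equation 2 as written (C2H3Cl(g) already on the product side): +37.3 kJ/mol
equation 3 reversed (C2H4Cl2(l) must end up as a reactant): +166.8 kJ/mol
equation 4 reversed (reverse to put CHCl3(l) on the reactant side): +134.1 kJ/mol
equation 5: not needed (HCl(g) appears nowhere else).
Summing the manipulated equations, ΔHrxn = (1)·(-128.2) + (1)·(+37.3) + (-1)·(-166.8) + (-1)·(-134.1) = 210.0 kJ/mol

ΔHrxn = 210.0 kJ/mol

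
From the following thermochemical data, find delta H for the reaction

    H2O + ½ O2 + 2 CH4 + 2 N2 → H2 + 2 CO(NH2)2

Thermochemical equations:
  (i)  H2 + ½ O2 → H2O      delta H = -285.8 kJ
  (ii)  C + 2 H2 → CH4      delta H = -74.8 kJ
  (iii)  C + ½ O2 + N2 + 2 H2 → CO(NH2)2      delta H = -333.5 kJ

(i) reversed (reverse to put H2O on the reactant side): +285.8 kJ
(ii) reversed and × 2 (CH4 must end up as a reactant; ×2 to match 2 CH4 in the target): (-2)·(-74.8) = +149.6 kJ
(iii) × 2 (×2 to match 2 CO(NH2)2 in the target): (2)·(-333.5) = -667.0 kJ
Since enthalpy is a state function, delta H = (+285.8) + (+149.6) + (-667.0) = -231.6 kJ

delta H = -231.6 kJ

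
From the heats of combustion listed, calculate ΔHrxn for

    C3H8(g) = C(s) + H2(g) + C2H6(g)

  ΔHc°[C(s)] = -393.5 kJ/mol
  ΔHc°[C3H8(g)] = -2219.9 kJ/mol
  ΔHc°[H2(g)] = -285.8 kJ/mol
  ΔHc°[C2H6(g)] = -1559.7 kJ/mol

ΔHrxn = 19.1 kJ/mol

Using ΔH = Σ nΔHc°(reactants) − Σ nΔHc°(products):
= [1·(-2219.9)] − [1·(-393.5) + 1·(-285.8) + 1·(-1559.7)]
= 19.1 kJ/mol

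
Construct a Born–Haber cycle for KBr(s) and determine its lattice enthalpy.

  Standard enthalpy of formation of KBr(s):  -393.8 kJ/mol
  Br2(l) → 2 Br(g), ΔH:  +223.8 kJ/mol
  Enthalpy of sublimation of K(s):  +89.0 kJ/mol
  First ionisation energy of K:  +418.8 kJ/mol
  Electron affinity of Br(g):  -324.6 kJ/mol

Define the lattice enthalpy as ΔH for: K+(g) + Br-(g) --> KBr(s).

ΔHf° = 1·ΔHsub + 1·(ΣIE) + 1/2·D(Br2) + 1·EA + U
-393.8 = 1·(+89.0) + 1·(+418.8) + 1/2·(+223.8) + 1·(-324.6) + U
U = -393.8 − (+295.1) = -688.9 kJ/mol

U = -688.9 kJ/mol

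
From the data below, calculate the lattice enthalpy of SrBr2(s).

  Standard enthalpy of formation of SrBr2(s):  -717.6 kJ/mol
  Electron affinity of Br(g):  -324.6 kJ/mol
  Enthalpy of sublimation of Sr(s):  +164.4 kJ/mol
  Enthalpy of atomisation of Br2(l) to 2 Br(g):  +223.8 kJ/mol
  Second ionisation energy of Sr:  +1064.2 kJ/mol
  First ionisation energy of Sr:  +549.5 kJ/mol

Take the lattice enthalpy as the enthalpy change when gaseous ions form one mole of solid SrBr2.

ΔHf° = 1·ΔHsub + 1·(ΣIE) + 1·D(Br2) + 2·EA + U
-717.6 = 1·(+164.4) + 1·(+1613.7) + 1·(+223.8) + 2·(-324.6) + U
U = -717.6 − (+1352.7) = -2070.3 kJ/mol

U = -2070.3 kJ/mol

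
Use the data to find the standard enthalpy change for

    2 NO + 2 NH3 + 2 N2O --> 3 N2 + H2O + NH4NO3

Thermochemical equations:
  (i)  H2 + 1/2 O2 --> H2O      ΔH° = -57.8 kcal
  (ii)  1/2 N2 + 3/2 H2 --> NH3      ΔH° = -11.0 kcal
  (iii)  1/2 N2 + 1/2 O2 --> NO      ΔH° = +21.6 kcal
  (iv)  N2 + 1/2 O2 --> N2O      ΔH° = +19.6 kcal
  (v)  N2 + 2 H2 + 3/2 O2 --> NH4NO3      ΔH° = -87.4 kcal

(i) as written (H2O already on the product side): -57.8 kcal
(ii) reversed and × 2 (NH3 must end up as a reactant; scale by 2 for the 2 NH3): (-2)·(-11.0) = +22.0 kcal
(iii) reversed and × 2 (NO must end up as a reactant; scale by 2 for the 2 NO): (-2)·(+21.6) = -43.2 kcal
(iv) reversed and × 2 (reverse to put N2O on the reactant side; scale by 2 for the 2 N2O): (-2)·(+19.6) = -39.2 kcal
(v) as written (NH4NO3 already on the product side): -87.4 kcal
ΔH° = (1)·(-57.8) + (-2)·(-11.0) + (-2)·(+21.6) + (-2)·(+19.6) + (1)·(-87.4) = -205.6 kcal

ΔH° = -205.6 kcal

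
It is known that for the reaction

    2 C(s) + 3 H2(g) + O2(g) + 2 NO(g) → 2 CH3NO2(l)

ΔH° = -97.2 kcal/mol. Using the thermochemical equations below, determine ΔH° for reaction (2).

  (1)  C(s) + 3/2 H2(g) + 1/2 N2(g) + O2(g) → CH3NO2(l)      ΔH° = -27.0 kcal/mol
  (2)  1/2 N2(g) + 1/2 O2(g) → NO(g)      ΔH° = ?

(1) × 2 (×2 to match 2 CH3NO2(l) in the target): (2)·(-27.0) = -54.0 kcal/mol
(2) reversed and × 2 (NO(g) must end up as a reactant; scale by 2 for the 2 NO(g)): contributes −2·x
-97.2 = (-54.0) − 2·x
x = (-97.2 − (-54.0)) / (-2) = 21.6 kcal/mol

ΔH° = 21.6 kcal/mol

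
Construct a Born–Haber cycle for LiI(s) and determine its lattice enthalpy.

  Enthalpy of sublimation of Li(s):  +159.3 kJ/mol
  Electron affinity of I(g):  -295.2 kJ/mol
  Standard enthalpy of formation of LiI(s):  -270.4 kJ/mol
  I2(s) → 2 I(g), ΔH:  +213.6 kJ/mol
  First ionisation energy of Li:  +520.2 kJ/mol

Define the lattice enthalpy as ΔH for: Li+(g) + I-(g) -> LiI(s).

ΔHf° = 1·ΔHsub + 1·(ΣIE) + 1/2·D(I2) + 1·EA + U
-270.4 = 1·(+159.3) + 1·(+520.2) + 1/2·(+213.6) + 1·(-295.2) + U
U = -270.4 − (+491.1) = -761.5 kJ/mol

U = -761.5 kJ/mol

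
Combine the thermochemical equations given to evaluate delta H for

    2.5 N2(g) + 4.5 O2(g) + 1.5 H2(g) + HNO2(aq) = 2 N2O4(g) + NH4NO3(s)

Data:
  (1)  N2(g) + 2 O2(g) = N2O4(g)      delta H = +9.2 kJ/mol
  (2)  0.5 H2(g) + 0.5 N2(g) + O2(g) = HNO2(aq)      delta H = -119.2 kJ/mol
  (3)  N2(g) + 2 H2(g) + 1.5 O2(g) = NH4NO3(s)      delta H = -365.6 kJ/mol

delta H = -228.0 kJ/mol

(1) × 2: (2)·(+9.2) = +18.4 kJ/mol
(2) reversed: +119.2 kJ/mol
(3) as written: -365.6 kJ/mol
Combining the equations, delta H = (+18.4) + (+119.2) + (-365.6) = -228.0 kJ/mol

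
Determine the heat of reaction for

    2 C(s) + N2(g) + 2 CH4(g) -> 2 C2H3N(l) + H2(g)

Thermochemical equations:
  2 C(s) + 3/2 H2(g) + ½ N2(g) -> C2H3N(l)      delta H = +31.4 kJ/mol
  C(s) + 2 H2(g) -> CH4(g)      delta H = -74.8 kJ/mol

delta H = 212.4 kJ/mol

equation 1 × 2 (×2 to match 2 C2H3N(l) in the target): (2)·(+31.4) = +62.8 kJ/mol
equation 2 reversed and × 2 (CH4(g) must end up as a reactant; scale by 2 for the 2 CH4(g)): (-2)·(-74.8) = +149.6 kJ/mol
delta H = (+62.8) + (+149.6) = 212.4 kJ/mol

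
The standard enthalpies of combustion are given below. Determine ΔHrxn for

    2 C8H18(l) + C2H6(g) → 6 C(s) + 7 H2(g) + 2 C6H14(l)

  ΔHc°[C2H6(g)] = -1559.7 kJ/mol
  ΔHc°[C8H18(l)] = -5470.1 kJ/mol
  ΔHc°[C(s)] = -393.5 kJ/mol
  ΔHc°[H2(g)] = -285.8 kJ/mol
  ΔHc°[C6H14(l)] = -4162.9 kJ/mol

Using ΔH = Σ nΔHc°(reactants) − Σ nΔHc°(products):
= [2·(-5470.1) + 1·(-1559.7)] − [6·(-393.5) + 7·(-285.8) + 2·(-4162.9)]
= 187.5 kJ/mol

ΔHrxn = 187.5 kJ/mol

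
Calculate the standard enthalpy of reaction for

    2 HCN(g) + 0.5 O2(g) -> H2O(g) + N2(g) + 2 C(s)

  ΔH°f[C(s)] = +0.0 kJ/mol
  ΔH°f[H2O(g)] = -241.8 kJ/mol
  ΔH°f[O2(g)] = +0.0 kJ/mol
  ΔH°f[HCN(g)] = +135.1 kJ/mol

ΔH°rxn = Σ nΔHf°(products) − Σ nΔHf°(reactants).
Products: 1·(-241.8) + 1·(+0.0) + 2·(+0.0) = -241.8
Reactants: 2·(+135.1) + 1/2·(+0.0) = +270.2
ΔH_rxn = (-241.8) − (+270.2) = -512.0 kJ/mol

ΔH_rxn = -512.0 kJ/mol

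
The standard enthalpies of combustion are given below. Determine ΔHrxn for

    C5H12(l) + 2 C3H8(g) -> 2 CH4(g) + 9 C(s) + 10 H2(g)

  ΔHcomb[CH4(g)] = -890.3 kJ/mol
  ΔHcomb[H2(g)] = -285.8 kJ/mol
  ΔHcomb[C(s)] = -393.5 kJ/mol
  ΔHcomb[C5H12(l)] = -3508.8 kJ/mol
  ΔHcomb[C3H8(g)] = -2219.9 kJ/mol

Using ΔH = Σ nΔHc°(reactants) − Σ nΔHc°(products):
= [1·(-3508.8) + 2·(-2219.9)] − [2·(-890.3) + 9·(-393.5) + 10·(-285.8)]
= 231.5 kJ/mol

ΔHrxn = 231.5 kJ/mol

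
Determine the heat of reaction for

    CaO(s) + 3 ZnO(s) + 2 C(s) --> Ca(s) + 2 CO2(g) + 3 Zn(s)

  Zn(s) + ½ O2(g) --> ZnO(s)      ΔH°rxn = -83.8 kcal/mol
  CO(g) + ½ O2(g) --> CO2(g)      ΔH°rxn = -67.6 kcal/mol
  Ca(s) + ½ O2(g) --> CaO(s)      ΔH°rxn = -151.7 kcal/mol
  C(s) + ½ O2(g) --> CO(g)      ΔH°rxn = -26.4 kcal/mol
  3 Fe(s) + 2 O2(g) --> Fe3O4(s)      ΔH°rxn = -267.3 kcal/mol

equation 1 reversed and × 3 (reverse to put ZnO(s) on the reactant side; scale by 3 for the 3 ZnO(s)): (-3)·(-83.8) = +251.4 kcal/mol
equation 2 × 2 (scale by 2 for the 2 CO2(g)): (2)·(-67.6) = -135.2 kcal/mol
equation 3 reversed (CaO(s) must end up as a reactant): +151.7 kcal/mol
equation 4 × 2 (×2 to match 2 C(s) in the target): (2)·(-26.4) = -52.8 kcal/mol
equation 5: not needed (Fe(s) appears nowhere else).
Since enthalpy is a state function, ΔH°rxn = (+251.4) + (-135.2) + (+151.7) + (-52.8) = 215.1 kcal/mol

ΔH°rxn = 215.1 kcal/mol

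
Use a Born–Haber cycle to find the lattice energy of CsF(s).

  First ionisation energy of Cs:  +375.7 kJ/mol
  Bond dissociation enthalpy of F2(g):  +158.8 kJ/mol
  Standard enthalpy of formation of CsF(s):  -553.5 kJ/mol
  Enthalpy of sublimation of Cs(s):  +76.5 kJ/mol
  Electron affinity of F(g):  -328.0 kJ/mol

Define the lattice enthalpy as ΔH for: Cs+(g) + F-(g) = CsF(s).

ΔHf° = 1·ΔHsub + 1·(ΣIE) + 1/2·D(F2) + 1·EA + U
-553.5 = 1·(+76.5) + 1·(+375.7) + 1/2·(+158.8) + 1·(-328.0) + U
U = -553.5 − (+203.6) = -757.1 kJ/mol

U = -757.1 kJ/mol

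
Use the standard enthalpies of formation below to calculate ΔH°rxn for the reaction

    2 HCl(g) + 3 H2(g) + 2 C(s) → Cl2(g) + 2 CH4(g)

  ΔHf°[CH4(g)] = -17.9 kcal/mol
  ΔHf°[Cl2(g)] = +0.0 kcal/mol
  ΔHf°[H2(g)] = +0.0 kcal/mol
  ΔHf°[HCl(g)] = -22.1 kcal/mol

ΔH°rxn = Σ nΔHf°(products) − Σ nΔHf°(reactants).
Products: 1·(+0.0) + 2·(-17.9) = -35.8
Reactants: 2·(-22.1) + 3·(+0.0) + 2·(+0.0) = -44.2
ΔH°rxn = (-35.8) − (-44.2) = 8.4 kcal/mol

ΔH°rxn = 8.4 kcal/mol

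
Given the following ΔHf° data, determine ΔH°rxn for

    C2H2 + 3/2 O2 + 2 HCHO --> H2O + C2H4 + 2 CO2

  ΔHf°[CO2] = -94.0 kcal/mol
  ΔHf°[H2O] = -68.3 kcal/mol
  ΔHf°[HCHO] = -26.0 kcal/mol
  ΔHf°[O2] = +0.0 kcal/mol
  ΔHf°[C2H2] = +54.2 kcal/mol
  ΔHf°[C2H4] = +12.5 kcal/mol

Products: 1·(-68.3) + 1·(+12.5) + 2·(-94.0) = -243.8
Reactants: 1·(+54.2) + 3/2·(+0.0) + 2·(-26.0) = +2.2
ΔH°rxn = (-243.8) − (+2.2) = -246.0 kcal/mol

ΔH°rxn = -246.0 kcal/mol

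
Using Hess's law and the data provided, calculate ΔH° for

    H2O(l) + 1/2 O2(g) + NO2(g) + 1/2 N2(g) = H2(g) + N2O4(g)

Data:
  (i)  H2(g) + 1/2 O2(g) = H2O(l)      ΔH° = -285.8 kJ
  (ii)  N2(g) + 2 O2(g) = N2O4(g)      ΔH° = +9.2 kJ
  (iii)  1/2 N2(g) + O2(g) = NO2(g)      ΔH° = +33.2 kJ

(i) reversed: +285.8 kJ
(ii) as written: +9.2 kJ
(iii) reversed: -33.2 kJ
Since enthalpy is a state function, ΔH° = (+285.8) + (+9.2) + (-33.2) = 261.8 kJ

ΔH° = 261.8 kJ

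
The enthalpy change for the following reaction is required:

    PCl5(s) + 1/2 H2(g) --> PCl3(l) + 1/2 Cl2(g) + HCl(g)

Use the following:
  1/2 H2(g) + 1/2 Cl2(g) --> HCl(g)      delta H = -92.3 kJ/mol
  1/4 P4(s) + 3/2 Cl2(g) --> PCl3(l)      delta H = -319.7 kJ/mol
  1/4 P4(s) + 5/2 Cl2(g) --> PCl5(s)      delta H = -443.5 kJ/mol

equation 1 as written (HCl(g) already on the product side): -92.3 kJ/mol
equation 2 as written (PCl3(l) already on the product side): -319.7 kJ/mol
equation 3 reversed (reverse to put PCl5(s) on the reactant side): +443.5 kJ/mol
delta H = (-92.3) + (-319.7) + (+443.5) = 31.5 kJ/mol

delta H = 31.5 kJ/mol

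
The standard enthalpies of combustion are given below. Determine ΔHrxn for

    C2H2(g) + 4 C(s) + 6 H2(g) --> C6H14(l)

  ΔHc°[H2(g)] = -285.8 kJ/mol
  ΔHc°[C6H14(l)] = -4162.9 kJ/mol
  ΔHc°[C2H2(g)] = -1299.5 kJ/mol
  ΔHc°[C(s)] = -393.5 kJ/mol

ΔHrxn = -425.4 kJ/mol

With combustion enthalpies, reactants minus products:
= [1·(-1299.5) + 4·(-393.5) + 6·(-285.8)] − [1·(-4162.9)]
= -425.4 kJ/mol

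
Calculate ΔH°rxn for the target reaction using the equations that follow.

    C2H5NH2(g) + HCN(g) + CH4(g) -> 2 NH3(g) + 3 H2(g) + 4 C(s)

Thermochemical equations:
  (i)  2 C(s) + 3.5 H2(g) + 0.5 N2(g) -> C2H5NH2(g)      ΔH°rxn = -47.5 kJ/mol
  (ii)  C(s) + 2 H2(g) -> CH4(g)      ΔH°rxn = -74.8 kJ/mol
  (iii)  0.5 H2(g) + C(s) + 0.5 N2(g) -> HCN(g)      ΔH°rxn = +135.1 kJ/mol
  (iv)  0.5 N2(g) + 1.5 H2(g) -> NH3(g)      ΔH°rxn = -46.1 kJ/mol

(i) reversed (C2H5NH2(g) must end up as a reactant): +47.5 kJ/mol
(ii) reversed (reverse to put CH4(g) on the reactant side): +74.8 kJ/mol
(iii) reversed (HCN(g) must end up as a reactant): -135.1 kJ/mol
(iv) × 2 (scale by 2 for the 2 NH3(g)): (2)·(-46.1) = -92.2 kJ/mol
Summing the manipulated equations, ΔH°rxn = (-1)·(-47.5) + (-1)·(-74.8) + (-1)·(+135.1) + (2)·(-46.1) = -105.0 kJ/mol

ΔH°rxn = -105.0 kJ/mol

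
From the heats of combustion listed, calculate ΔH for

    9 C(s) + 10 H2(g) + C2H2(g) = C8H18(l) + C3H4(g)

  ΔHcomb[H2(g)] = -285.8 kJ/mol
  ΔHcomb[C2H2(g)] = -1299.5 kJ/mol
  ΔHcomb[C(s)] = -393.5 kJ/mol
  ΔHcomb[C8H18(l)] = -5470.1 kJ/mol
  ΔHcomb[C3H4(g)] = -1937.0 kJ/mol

ΔH = -291.9 kJ/mol

Using ΔH = Σ nΔHc°(reactants) − Σ nΔHc°(products):
= [9·(-393.5) + 10·(-285.8) + 1·(-1299.5)] − [1·(-5470.1) + 1·(-1937.0)]
= -291.9 kJ/mol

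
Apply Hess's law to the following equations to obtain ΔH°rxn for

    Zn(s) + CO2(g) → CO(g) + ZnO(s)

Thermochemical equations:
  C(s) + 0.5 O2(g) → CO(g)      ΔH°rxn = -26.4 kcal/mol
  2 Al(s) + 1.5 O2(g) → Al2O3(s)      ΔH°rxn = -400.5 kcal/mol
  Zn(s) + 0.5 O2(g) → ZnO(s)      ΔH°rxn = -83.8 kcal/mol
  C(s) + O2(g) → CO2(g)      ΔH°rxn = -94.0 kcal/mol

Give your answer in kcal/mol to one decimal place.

equation 1 as written: -26.4 kcal/mol
equation 2: not needed.
equation 3 as written: -83.8 kcal/mol
equation 4 reversed: +94.0 kcal/mol
By Hess's law, ΔH°rxn = (1)·(-26.4) + (1)·(-83.8) + (-1)·(-94.0) = -16.2 kcal/mol

ΔH°rxn = -16.2 kcal/mol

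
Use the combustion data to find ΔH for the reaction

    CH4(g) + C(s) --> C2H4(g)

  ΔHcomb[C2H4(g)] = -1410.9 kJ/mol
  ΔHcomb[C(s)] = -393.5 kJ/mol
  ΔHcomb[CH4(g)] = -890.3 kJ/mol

ΔH = 127.1 kJ/mol

Using ΔH = Σ nΔHc°(reactants) − Σ nΔHc°(products):
= [1·(-890.3) + 1·(-393.5)] − [1·(-1410.9)]
= 127.1 kJ/mol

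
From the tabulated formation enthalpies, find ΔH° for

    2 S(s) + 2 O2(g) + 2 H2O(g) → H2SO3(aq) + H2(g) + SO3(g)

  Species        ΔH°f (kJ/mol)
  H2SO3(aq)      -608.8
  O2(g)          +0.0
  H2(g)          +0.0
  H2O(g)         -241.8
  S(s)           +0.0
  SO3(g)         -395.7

Products: 1·(-608.8) + 1·(+0.0) + 1·(-395.7) = -1004.5
Reactants: 2·(+0.0) + 2·(+0.0) + 2·(-241.8) = -483.6
ΔH° = (-1004.5) − (-483.6) = -520.9 kJ/mol

ΔH° = -520.9 kJ/mol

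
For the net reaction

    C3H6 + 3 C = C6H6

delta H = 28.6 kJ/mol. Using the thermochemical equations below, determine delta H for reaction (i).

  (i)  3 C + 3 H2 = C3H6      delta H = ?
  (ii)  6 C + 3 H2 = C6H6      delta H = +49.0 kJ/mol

delta H = 20.4 kJ/mol

(i) reversed: contributes −x
(ii) as written: +49.0 kJ/mol
+28.6 = (+49.0) − x
x = (+28.6 − (+49.0)) / (-1) = 20.4 kJ/mol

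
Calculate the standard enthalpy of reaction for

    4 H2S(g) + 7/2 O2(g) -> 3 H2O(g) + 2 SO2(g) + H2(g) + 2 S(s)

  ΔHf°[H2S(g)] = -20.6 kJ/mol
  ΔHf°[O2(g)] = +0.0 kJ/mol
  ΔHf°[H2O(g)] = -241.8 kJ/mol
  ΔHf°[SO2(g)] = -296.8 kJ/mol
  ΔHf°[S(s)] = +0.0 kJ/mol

Products: 3·(-241.8) + 2·(-296.8) + 1·(+0.0) + 2·(+0.0) = -1319.0
Reactants: 4·(-20.6) + 7/2·(+0.0) = -82.4
ΔH_rxn = (-1319.0) − (-82.4) = -1236.6 kJ/mol

ΔH_rxn = -1236.6 kJ/mol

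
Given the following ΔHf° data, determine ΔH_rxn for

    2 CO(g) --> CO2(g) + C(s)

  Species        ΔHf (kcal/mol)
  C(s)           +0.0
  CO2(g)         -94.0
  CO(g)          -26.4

ΔH_rxn = -41.2 kcal/mol

ΔH°rxn = Σ nΔHf°(products) − Σ nΔHf°(reactants).
Products: 1·(-94.0) + 1·(+0.0) = -94.0
Reactants: 2·(-26.4) = -52.8
ΔH_rxn = (-94.0) − (-52.8) = -41.2 kcal/mol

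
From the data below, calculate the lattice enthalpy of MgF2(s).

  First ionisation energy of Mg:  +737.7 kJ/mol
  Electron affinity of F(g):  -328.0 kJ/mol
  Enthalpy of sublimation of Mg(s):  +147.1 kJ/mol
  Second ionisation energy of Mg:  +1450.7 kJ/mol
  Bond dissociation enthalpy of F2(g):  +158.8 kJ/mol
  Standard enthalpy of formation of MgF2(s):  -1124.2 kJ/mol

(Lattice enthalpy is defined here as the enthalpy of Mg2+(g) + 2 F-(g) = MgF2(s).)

ΔHf° = 1·ΔHsub + 1·(ΣIE) + 1·D(F2) + 2·EA + U
-1124.2 = 1·(+147.1) + 1·(+2188.4) + 1·(+158.8) + 2·(-328.0) + U
U = -1124.2 − (+1838.3) = -2962.5 kJ/mol

U = -2962.5 kJ/mol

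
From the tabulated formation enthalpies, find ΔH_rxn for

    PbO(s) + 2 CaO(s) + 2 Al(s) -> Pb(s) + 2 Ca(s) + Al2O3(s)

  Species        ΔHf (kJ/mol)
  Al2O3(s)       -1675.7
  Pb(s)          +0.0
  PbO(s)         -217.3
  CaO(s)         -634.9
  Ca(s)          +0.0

ΔH°rxn = Σ nΔHf°(products) − Σ nΔHf°(reactants).
Products: 1·(+0.0) + 2·(+0.0) + 1·(-1675.7) = -1675.7
Reactants: 1·(-217.3) + 2·(-634.9) + 2·(+0.0) = -1487.1
ΔH_rxn = (-1675.7) − (-1487.1) = -188.6 kJ/mol

ΔH_rxn = -188.6 kJ/mol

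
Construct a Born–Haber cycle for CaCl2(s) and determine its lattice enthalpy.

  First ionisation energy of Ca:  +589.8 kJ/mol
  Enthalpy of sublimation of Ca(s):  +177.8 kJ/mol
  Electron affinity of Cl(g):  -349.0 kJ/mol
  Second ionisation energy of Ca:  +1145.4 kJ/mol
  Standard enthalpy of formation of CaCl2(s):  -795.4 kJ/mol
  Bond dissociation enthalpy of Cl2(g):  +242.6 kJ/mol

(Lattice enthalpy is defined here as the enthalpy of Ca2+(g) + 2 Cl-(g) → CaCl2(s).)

ΔHf° = 1·ΔHsub + 1·(ΣIE) + 1·D(Cl2) + 2·EA + U
-795.4 = 1·(+177.8) + 1·(+1735.2) + 1·(+242.6) + 2·(-349.0) + U
U = -795.4 − (+1457.6) = -2253.0 kJ/mol

U = -2253.0 kJ/mol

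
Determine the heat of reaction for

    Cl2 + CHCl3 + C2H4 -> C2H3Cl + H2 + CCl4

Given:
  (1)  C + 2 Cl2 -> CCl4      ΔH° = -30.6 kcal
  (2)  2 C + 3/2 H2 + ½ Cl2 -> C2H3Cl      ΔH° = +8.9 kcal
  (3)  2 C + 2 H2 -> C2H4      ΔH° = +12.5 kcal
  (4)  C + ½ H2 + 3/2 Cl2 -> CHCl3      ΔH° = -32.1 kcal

ΔH° = -2.1 kcal

(1) as written (CCl4 already on the product side): -30.6 kcal
(2) as written (C2H3Cl already on the product side): +8.9 kcal
(3) reversed (reverse to put C2H4 on the reactant side): -12.5 kcal
(4) reversed (reverse to put CHCl3 on the reactant side): +32.1 kcal
ΔH° = (1)·(-30.6) + (1)·(+8.9) + (-1)·(+12.5) + (-1)·(-32.1) = -2.1 kcal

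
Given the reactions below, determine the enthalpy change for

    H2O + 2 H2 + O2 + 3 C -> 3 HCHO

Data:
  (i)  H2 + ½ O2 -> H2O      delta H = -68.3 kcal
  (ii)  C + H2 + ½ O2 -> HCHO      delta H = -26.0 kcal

(i) reversed (H2O must end up as a reactant): +68.3 kcal
(ii) × 3 (scale by 3 for the 3 HCHO): (3)·(-26.0) = -78.0 kcal
By Hess's law, delta H = (+68.3) + (-78.0) = -9.7 kcal

delta H = -9.7 kcal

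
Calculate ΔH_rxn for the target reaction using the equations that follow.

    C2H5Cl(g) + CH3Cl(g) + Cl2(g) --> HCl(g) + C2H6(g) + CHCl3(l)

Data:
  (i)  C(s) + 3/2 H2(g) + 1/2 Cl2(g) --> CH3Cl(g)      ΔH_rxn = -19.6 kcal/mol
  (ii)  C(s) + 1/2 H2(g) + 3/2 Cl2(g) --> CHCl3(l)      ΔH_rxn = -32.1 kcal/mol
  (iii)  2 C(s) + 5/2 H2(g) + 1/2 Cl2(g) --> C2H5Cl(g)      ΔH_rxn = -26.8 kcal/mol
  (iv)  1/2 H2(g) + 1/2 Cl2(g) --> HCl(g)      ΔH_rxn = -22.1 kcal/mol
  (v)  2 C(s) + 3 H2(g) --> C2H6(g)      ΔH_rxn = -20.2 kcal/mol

(i) reversed (reverse to put CH3Cl(g) on the reactant side): +19.6 kcal/mol
(ii) as written (CHCl3(l) already on the product side): -32.1 kcal/mol
(iii) reversed (C2H5Cl(g) must end up as a reactant): +26.8 kcal/mol
(iv) as written (HCl(g) already on the product side): -22.1 kcal/mol
(v) as written (C2H6(g) already on the product side): -20.2 kcal/mol
Summing the manipulated equations, ΔH_rxn = (-1)·(-19.6) + (1)·(-32.1) + (-1)·(-26.8) + (1)·(-22.1) + (1)·(-20.2) = -28.0 kcal/mol

ΔH_rxn = -28.0 kcal/mol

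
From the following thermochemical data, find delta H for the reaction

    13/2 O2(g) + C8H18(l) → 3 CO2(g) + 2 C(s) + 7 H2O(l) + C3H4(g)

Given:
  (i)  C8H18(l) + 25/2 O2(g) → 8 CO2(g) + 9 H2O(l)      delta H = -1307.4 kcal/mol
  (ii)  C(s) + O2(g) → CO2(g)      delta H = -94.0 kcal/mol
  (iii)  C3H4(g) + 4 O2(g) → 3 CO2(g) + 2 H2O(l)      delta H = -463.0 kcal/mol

delta H = -656.4 kcal/mol

(i) as written (C8H18(l) already on the reactant side): -1307.4 kcal/mol
(ii) reversed and × 2 (C(s) must end up as a product; scale by 2 for the 2 C(s)): (-2)·(-94.0) = +188.0 kcal/mol
(iii) reversed (C3H4(g) must end up as a product): +463.0 kcal/mol
delta H = (-1307.4) + (+188.0) + (+463.0) = -656.4 kcal/mol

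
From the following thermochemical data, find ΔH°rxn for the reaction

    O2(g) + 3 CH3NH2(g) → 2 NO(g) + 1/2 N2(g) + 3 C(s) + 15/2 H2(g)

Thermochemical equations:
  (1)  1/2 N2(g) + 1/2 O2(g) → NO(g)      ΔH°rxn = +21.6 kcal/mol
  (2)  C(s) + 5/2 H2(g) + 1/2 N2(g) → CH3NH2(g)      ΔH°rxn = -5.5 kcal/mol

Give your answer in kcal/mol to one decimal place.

(1) × 2 (×2 to match 2 NO(g) in the target): (2)·(+21.6) = +43.2 kcal/mol
(2) reversed and × 3 (CH3NH2(g) must end up as a reactant; ×3 to match 3 CH3NH2(g) in the target): (-3)·(-5.5) = +16.5 kcal/mol
Since enthalpy is a state function, ΔH°rxn = (+43.2) + (+16.5) = 59.7 kcal/mol

ΔH°rxn = 59.7 kcal/mol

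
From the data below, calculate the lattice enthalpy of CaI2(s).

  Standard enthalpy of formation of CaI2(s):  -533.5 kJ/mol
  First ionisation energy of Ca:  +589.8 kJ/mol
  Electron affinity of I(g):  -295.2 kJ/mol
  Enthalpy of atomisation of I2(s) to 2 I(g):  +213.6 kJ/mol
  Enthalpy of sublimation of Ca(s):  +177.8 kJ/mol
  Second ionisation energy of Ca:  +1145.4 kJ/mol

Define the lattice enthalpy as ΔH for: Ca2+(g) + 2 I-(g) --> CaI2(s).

U = -2069.7 kJ/mol

ΔHf° = 1·ΔHsub + 1·(ΣIE) + 1·D(I2) + 2·EA + U
-533.5 = 1·(+177.8) + 1·(+1735.2) + 1·(+213.6) + 2·(-295.2) + U
U = -533.5 − (+1536.2) = -2069.7 kJ/mol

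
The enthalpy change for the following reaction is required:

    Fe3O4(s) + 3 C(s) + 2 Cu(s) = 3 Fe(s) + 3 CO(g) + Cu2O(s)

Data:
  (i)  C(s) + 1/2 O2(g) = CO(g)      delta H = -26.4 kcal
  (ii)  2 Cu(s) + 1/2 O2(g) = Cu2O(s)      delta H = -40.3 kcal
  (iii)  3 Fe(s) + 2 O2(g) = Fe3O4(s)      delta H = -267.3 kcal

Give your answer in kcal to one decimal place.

delta H = 147.8 kcal

(i) × 3: (3)·(-26.4) = -79.2 kcal
(ii) as written: -40.3 kcal
(iii) reversed: +267.3 kcal
delta H = (3)·(-26.4) + (1)·(-40.3) + (-1)·(-267.3) = 147.8 kcal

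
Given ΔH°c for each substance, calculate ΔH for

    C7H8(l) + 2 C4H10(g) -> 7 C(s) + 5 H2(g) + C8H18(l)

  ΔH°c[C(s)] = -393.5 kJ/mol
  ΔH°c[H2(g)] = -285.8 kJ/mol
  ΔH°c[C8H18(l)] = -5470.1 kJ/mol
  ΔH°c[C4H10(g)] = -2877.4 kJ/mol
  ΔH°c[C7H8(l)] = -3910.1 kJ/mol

With combustion enthalpies, reactants minus products:
= [1·(-3910.1) + 2·(-2877.4)] − [7·(-393.5) + 5·(-285.8) + 1·(-5470.1)]
= -11.3 kJ/mol

ΔH = -11.3 kJ/mol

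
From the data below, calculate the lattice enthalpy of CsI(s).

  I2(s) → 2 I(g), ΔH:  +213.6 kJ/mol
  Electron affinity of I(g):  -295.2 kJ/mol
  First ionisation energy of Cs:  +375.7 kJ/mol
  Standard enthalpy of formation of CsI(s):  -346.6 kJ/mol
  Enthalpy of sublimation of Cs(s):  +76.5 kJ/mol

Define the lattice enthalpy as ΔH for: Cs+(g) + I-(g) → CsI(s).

ΔHf° = 1·ΔHsub + 1·(ΣIE) + 1/2·D(I2) + 1·EA + U
-346.6 = 1·(+76.5) + 1·(+375.7) + 1/2·(+213.6) + 1·(-295.2) + U
U = -346.6 − (+263.8) = -610.4 kJ/mol

U = -610.4 kJ/mol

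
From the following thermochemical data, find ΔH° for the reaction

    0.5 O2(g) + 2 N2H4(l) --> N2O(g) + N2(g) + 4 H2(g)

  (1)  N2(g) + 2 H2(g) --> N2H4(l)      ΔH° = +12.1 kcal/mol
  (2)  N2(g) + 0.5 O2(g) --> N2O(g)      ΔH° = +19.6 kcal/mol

(1) reversed and × 2: (-2)·(+12.1) = -24.2 kcal/mol
(2) as written: +19.6 kcal/mol
Summing the manipulated equations, ΔH° = (-24.2) + (+19.6) = -4.6 kcal/mol

ΔH° = -4.6 kcal/mol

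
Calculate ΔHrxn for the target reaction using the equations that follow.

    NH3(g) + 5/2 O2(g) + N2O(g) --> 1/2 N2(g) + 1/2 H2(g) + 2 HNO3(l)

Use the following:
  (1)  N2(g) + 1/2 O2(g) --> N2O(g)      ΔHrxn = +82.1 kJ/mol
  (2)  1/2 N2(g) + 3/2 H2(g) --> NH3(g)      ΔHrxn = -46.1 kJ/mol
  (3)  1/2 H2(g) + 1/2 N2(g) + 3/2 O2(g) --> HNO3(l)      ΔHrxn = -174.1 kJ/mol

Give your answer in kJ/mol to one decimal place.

(1) reversed: -82.1 kJ/mol
(2) reversed: +46.1 kJ/mol
(3) × 2: (2)·(-174.1) = -348.2 kJ/mol
Since enthalpy is a state function, ΔHrxn = (-82.1) + (+46.1) + (-348.2) = -384.2 kJ/mol

ΔHrxn = -384.2 kJ/mol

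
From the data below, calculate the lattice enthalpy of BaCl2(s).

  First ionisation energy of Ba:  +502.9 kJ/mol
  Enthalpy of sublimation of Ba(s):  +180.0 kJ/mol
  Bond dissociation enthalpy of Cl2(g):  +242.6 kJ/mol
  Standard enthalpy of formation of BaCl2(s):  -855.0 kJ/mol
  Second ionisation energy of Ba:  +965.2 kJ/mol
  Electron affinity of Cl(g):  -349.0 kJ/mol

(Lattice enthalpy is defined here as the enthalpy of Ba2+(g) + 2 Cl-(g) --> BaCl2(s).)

U = -2047.7 kJ/mol

ΔHf° = 1·ΔHsub + 1·(ΣIE) + 1·D(Cl2) + 2·EA + U
-855.0 = 1·(+180.0) + 1·(+1468.1) + 1·(+242.6) + 2·(-349.0) + U
U = -855.0 − (+1192.7) = -2047.7 kJ/mol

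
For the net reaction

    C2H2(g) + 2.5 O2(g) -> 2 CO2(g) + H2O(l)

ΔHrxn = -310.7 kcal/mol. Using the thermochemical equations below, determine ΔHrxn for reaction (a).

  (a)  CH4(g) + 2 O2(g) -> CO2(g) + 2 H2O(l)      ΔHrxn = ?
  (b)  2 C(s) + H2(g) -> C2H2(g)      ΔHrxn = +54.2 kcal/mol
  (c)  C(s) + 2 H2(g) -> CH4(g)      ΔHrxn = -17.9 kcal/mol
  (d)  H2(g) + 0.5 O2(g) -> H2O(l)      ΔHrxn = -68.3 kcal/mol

ΔHrxn = -212.8 kcal/mol

(a) × 2 (×2 to match 2 CO2(g) in the target): contributes 2·x
(b) reversed (C2H2(g) must end up as a reactant): -54.2 kcal/mol
(c) × 2: (2)·(-17.9) = -35.8 kcal/mol
(d) reversed and × 3: (-3)·(-68.3) = +204.9 kcal/mol
-310.7 = (-54.2) + (-35.8) + (+204.9) + 2·x
x = (-310.7 − (+114.9)) / (2) = -212.8 kcal/mol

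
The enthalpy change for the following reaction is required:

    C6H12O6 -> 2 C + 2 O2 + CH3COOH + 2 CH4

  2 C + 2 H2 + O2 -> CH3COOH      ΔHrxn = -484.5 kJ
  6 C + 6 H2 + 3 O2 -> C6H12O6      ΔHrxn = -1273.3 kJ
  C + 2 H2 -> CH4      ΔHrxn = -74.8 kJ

equation 1 as written: -484.5 kJ
equation 2 reversed: +1273.3 kJ
equation 3 × 2: (2)·(-74.8) = -149.6 kJ
Since enthalpy is a state function, ΔHrxn = (1)·(-484.5) + (-1)·(-1273.3) + (2)·(-74.8) = 639.2 kJ

ΔHrxn = 639.2 kJ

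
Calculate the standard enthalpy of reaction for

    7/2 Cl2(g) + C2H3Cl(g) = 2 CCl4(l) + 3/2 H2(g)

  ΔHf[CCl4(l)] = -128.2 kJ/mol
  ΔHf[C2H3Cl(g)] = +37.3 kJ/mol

ΔH°rxn = -293.7 kJ/mol

ΔH°rxn = Σ nΔHf°(products) − Σ nΔHf°(reactants).
Products: 2·(-128.2) + 3/2·(+0.0) = -256.4
Reactants: 7/2·(+0.0) + 1·(+37.3) = +37.3
ΔH°rxn = (-256.4) − (+37.3) = -293.7 kJ/mol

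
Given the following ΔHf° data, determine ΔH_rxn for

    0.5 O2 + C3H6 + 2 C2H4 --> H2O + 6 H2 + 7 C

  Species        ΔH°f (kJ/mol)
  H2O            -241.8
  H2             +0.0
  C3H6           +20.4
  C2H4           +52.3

ΔH_rxn = -366.8 kJ/mol

Products: 1·(-241.8) + 6·(+0.0) + 7·(+0.0) = -241.8
Reactants: 1/2·(+0.0) + 1·(+20.4) + 2·(+52.3) = +125.0
ΔH_rxn = (-241.8) − (+125.0) = -366.8 kJ/mol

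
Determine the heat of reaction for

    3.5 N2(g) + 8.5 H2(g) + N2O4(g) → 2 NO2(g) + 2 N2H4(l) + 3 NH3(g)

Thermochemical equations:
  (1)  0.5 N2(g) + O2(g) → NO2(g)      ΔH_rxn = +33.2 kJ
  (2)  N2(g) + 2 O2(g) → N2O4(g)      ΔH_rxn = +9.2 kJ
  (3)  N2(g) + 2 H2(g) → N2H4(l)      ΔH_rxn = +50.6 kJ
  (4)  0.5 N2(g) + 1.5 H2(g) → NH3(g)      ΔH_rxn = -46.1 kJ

ΔH_rxn = 20.1 kJ

(1) × 2 (×2 to match 2 NO2(g) in the target): (2)·(+33.2) = +66.4 kJ
(2) reversed (reverse to put N2O4(g) on the reactant side): -9.2 kJ
(3) × 2 (×2 to match 2 N2H4(l) in the target): (2)·(+50.6) = +101.2 kJ
(4) × 3 (scale by 3 for the 3 NH3(g)): (3)·(-46.1) = -138.3 kJ
ΔH_rxn = (+66.4) + (-9.2) + (+101.2) + (-138.3) = 20.1 kJ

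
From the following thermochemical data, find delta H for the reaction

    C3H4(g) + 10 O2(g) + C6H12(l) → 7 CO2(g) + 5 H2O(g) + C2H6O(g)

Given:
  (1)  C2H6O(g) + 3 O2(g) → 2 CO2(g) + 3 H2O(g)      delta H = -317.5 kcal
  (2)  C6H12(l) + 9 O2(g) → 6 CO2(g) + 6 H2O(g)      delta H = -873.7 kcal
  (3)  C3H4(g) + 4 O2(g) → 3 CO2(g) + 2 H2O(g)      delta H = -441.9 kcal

(1) reversed (C2H6O(g) must end up as a product): +317.5 kcal
(2) as written (C6H12(l) already on the reactant side): -873.7 kcal
(3) as written (C3H4(g) already on the reactant side): -441.9 kcal
delta H = (+317.5) + (-873.7) + (-441.9) = -998.1 kcal

delta H = -998.1 kcal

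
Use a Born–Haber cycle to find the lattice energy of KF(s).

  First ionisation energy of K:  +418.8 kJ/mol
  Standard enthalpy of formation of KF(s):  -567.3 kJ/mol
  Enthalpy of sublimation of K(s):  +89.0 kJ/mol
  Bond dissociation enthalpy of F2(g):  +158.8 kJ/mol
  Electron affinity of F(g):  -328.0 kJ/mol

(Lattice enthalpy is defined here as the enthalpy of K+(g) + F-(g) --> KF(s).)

U = -826.5 kJ/mol

ΔHf° = 1·ΔHsub + 1·(ΣIE) + 1/2·D(F2) + 1·EA + U
-567.3 = 1·(+89.0) + 1·(+418.8) + 1/2·(+158.8) + 1·(-328.0) + U
U = -567.3 − (+259.2) = -826.5 kJ/mol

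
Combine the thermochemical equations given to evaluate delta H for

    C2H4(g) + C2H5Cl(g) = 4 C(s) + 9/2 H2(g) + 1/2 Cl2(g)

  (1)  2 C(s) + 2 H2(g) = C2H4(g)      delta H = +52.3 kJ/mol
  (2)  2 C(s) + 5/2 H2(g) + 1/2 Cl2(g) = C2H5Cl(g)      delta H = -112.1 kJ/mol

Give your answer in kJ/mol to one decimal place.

(1) reversed (C2H4(g) must end up as a reactant): -52.3 kJ/mol
(2) reversed (reverse to put C2H5Cl(g) on the reactant side): +112.1 kJ/mol
Summing the manipulated equations, delta H = (-52.3) + (+112.1) = 59.8 kJ/mol

delta H = 59.8 kJ/mol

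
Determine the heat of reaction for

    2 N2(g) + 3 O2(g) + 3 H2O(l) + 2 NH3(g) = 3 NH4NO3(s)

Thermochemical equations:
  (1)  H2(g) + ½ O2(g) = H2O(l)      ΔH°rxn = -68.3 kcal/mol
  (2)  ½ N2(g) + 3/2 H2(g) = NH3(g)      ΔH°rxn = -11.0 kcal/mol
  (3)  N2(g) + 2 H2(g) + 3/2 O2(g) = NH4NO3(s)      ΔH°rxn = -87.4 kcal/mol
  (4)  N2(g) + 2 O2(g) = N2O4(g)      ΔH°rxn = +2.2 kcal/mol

(1) reversed and × 3: (-3)·(-68.3) = +204.9 kcal/mol
(2) reversed and × 2: (-2)·(-11.0) = +22.0 kcal/mol
(3) × 3: (3)·(-87.4) = -262.2 kcal/mol
(4): not needed.
ΔH°rxn = (-3)·(-68.3) + (-2)·(-11.0) + (3)·(-87.4) = -35.3 kcal/mol

ΔH°rxn = -35.3 kcal/mol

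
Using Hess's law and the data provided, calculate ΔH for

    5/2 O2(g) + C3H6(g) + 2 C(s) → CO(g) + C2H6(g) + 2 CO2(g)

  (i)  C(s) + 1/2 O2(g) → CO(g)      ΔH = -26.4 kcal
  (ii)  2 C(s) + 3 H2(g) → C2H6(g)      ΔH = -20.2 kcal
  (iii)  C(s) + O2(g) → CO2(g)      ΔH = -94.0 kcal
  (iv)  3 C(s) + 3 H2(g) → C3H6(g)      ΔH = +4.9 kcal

(i) as written: -26.4 kcal
(ii) as written: -20.2 kcal
(iii) × 2: (2)·(-94.0) = -188.0 kcal
(iv) reversed: -4.9 kcal
Since enthalpy is a state function, ΔH = (-26.4) + (-20.2) + (-188.0) + (-4.9) = -239.5 kcal

ΔH = -239.5 kcal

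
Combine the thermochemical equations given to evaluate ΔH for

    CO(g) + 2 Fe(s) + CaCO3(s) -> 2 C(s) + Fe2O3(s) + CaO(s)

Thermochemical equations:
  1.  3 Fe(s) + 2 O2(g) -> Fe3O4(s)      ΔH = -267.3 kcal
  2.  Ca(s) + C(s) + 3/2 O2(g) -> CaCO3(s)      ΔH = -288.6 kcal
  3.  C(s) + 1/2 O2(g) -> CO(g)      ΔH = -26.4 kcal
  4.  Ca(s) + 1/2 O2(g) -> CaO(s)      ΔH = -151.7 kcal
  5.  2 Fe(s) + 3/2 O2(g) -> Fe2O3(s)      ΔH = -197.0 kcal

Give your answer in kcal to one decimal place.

ΔH = -33.7 kcal

eq. 1: not needed (Fe3O4(s) appears nowhere else).
eq. 2 reversed (CaCO3(s) must end up as a reactant): +288.6 kcal
eq. 3 reversed (reverse to put CO(g) on the reactant side): +26.4 kcal
eq. 4 as written (CaO(s) already on the product side): -151.7 kcal
eq. 5 as written (Fe2O3(s) already on the product side): -197.0 kcal
Since enthalpy is a state function, ΔH = (-1)·(-288.6) + (-1)·(-26.4) + (1)·(-151.7) + (1)·(-197.0) = -33.7 kcal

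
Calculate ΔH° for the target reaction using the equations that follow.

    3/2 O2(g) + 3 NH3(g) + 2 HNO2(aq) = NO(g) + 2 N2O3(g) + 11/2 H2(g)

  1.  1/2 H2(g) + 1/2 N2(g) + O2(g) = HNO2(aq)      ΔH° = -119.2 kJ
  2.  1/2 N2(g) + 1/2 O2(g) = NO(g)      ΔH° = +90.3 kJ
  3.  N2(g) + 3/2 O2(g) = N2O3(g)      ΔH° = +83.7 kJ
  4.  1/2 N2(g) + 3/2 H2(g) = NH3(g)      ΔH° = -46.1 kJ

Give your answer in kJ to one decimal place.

ΔH° = 634.4 kJ

eq. 1 reversed and × 2: (-2)·(-119.2) = +238.4 kJ
eq. 2 as written: +90.3 kJ
eq. 3 × 2: (2)·(+83.7) = +167.4 kJ
eq. 4 reversed and × 3: (-3)·(-46.1) = +138.3 kJ
ΔH° = (+238.4) + (+90.3) + (+167.4) + (+138.3) = 634.4 kJ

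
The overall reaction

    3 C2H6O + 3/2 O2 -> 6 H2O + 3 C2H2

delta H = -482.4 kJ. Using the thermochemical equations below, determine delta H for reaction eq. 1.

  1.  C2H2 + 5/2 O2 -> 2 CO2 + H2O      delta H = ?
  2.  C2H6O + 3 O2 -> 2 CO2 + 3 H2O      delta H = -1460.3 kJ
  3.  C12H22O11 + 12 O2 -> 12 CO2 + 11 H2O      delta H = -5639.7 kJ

delta H = -1299.5 kJ

eq. 1 reversed and × 3: contributes −3·x
eq. 2 × 3: (3)·(-1460.3) = -4380.9 kJ
eq. 3: not needed.
-482.4 = (-4380.9) − 3·x
x = (-482.4 − (-4380.9)) / (-3) = -1299.5 kJ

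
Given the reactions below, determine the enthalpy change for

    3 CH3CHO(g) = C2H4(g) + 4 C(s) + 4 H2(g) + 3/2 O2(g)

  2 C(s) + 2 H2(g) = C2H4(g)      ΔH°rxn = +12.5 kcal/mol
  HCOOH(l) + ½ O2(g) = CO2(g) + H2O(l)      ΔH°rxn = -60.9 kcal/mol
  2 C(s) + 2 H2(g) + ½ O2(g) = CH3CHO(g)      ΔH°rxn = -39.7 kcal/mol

ΔH°rxn = 131.6 kcal/mol

equation 1 as written: +12.5 kcal/mol
equation 2: not needed.
equation 3 reversed and × 3: (-3)·(-39.7) = +119.1 kcal/mol
By Hess's law, ΔH°rxn = (+12.5) + (+119.1) = 131.6 kcal/mol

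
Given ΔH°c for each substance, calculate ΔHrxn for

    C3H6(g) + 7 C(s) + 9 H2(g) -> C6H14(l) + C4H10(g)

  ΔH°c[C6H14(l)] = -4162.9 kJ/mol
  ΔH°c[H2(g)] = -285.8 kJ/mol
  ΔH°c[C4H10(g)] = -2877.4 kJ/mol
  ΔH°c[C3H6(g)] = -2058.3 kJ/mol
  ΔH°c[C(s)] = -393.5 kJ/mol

With combustion enthalpies, reactants minus products:
= [1·(-2058.3) + 7·(-393.5) + 9·(-285.8)] − [1·(-4162.9) + 1·(-2877.4)]
= -344.7 kJ/mol

ΔHrxn = -344.7 kJ/mol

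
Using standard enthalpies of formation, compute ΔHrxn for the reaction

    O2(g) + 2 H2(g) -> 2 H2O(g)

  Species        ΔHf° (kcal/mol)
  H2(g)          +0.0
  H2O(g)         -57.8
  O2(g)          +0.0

ΔH°rxn = Σ nΔHf°(products) − Σ nΔHf°(reactants).
Products: 2·(-57.8) = -115.6
Reactants: 1·(+0.0) + 2·(+0.0) = +0.0
ΔHrxn = (-115.6) − (+0.0) = -115.6 kcal/mol

ΔHrxn = -115.6 kcal/mol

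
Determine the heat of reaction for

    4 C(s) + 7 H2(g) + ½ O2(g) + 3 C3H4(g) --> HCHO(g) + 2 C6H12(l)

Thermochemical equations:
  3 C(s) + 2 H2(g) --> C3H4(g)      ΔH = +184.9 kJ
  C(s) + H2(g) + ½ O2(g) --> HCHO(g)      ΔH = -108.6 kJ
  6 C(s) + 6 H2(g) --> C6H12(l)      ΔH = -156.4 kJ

equation 1 reversed and × 3 (reverse to put C3H4(g) on the reactant side; ×3 to match 3 C3H4(g) in the target): (-3)·(+184.9) = -554.7 kJ
equation 2 as written (HCHO(g) already on the product side): -108.6 kJ
equation 3 × 2 (×2 to match 2 C6H12(l) in the target): (2)·(-156.4) = -312.8 kJ
By Hess's law, ΔH = (-3)·(+184.9) + (1)·(-108.6) + (2)·(-156.4) = -976.1 kJ

ΔH = -976.1 kJ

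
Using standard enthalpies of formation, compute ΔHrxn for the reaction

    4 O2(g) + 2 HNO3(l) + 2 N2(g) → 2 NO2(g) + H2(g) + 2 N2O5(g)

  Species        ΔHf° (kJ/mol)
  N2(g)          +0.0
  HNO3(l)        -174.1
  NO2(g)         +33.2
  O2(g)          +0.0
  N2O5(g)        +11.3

Products: 2·(+33.2) + 1·(+0.0) + 2·(+11.3) = +89.0
Reactants: 4·(+0.0) + 2·(-174.1) + 2·(+0.0) = -348.2
ΔHrxn = (+89.0) − (-348.2) = 437.2 kJ/mol

ΔHrxn = 437.2 kJ/mol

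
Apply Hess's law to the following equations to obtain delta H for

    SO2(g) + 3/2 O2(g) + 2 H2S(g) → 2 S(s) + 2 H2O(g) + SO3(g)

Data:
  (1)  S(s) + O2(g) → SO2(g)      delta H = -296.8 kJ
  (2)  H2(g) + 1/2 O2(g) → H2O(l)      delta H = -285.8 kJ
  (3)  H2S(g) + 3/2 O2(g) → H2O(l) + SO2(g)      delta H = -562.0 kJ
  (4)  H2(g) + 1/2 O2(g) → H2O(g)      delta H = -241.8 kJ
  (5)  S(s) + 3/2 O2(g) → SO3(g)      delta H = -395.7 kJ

delta H = -541.3 kJ

(1) reversed and × 3: (-3)·(-296.8) = +890.4 kJ
(2) reversed and × 2: (-2)·(-285.8) = +571.6 kJ
(3) × 2: (2)·(-562.0) = -1124.0 kJ
(4) × 2: (2)·(-241.8) = -483.6 kJ
(5) as written: -395.7 kJ
delta H = (-3)·(-296.8) + (-2)·(-285.8) + (2)·(-562.0) + (2)·(-241.8) + (1)·(-395.7) = -541.3 kJ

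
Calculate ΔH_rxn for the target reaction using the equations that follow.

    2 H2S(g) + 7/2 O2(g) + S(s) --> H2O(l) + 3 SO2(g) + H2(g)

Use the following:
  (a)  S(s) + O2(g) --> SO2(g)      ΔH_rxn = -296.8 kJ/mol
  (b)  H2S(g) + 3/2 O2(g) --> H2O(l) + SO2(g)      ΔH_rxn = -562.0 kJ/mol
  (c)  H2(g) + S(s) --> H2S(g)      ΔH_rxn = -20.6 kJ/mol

ΔH_rxn = -1135.0 kJ/mol

(a) × 2: (2)·(-296.8) = -593.6 kJ/mol
(b) as written (H2O(l) already on the product side): -562.0 kJ/mol
(c) reversed (H2(g) must end up as a product): +20.6 kJ/mol
ΔH_rxn = (2)·(-296.8) + (1)·(-562.0) + (-1)·(-20.6) = -1135.0 kJ/mol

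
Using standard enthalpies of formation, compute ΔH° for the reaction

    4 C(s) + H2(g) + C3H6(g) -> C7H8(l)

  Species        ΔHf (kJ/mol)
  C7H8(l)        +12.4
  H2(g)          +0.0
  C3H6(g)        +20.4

Products: 1·(+12.4) = +12.4
Reactants: 4·(+0.0) + 1·(+0.0) + 1·(+20.4) = +20.4
ΔH° = (+12.4) − (+20.4) = -8.0 kJ/mol

ΔH° = -8.0 kJ/mol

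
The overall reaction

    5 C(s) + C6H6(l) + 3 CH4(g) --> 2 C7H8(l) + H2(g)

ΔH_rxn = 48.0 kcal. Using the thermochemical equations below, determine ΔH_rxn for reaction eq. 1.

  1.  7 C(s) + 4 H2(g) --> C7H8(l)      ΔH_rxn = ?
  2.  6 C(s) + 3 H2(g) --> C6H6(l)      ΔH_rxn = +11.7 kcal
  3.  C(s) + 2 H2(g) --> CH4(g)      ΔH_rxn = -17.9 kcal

eq. 1 × 2 (scale by 2 for the 2 C7H8(l)): contributes 2·x
eq. 2 reversed (reverse to put C6H6(l) on the reactant side): -11.7 kcal
eq. 3 reversed and × 3 (reverse to put CH4(g) on the reactant side; scale by 3 for the 3 CH4(g)): (-3)·(-17.9) = +53.7 kcal
+48.0 = (-11.7) + (+53.7) + 2·x
x = (+48.0 − (+42.0)) / (2) = 3.0 kcal

ΔH_rxn = 3.0 kcal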